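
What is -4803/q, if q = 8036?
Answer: -4803/8036 ≈ -0.59769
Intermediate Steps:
-4803/q = -4803/8036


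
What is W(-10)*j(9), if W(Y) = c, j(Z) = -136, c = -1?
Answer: 136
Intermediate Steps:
W(Y) = -1
W(-10)*j(9) = -1*(-136) = 136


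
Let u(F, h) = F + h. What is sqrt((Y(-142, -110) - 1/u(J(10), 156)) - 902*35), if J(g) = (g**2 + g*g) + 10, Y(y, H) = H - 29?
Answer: I*sqrt(4247611170)/366 ≈ 178.07*I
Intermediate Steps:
Y(y, H) = -29 + H
J(g) = 10 + 2*g**2 (J(g) = (g**2 + g**2) + 10 = 2*g**2 + 10 = 10 + 2*g**2)
sqrt((Y(-142, -110) - 1/u(J(10), 156)) - 902*35) = sqrt(((-29 - 110) - 1/((10 + 2*10**2) + 156)) - 902*35) = sqrt((-139 - 1/((10 + 2*100) + 156)) - 31570) = sqrt((-139 - 1/((10 + 200) + 156)) - 31570) = sqrt((-139 - 1/(210 + 156)) - 31570) = sqrt((-139 - 1/366) - 31570) = sqrt(-50875/366 - 31570) = sqrt(-11605495/366) = I*sqrt(4247611170)/366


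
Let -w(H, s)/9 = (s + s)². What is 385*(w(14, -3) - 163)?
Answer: -187495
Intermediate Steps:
w(H, s) = -36*s² (w(H, s) = -9*(s + s)² = -9*4*s² = -36*s²)
385*(w(14, -3) - 163) = 385*(-36*(-3)² - 163) = 385*(-36*9 - 163) = 385*(-324 - 163) = 385*(-487) = -187495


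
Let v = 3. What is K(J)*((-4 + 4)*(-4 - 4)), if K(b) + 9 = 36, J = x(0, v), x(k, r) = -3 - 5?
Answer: 0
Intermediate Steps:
x(k, r) = -8
J = -8
K(b) = 27 (K(b) = -9 + 36 = 27)
K(J)*((-4 + 4)*(-4 - 4)) = 27*((-4 + 4)*(-4 - 4)) = 27*(0*(-8)) = 27*0 = 0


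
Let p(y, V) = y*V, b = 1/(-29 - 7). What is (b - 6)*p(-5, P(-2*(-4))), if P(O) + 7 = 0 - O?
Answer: -5425/12 ≈ -452.08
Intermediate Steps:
P(O) = -7 - O (P(O) = -7 + (0 - O) = -7 - O)
b = -1/36 (b = 1/(-36) = -1/36 ≈ -0.027778)
p(y, V) = V*y
(b - 6)*p(-5, P(-2*(-4))) = (-1/36 - 6)*((-7 - (-2)*(-4))*(-5)) = -217*(-7 - 1*8)*(-5)/36 = -217*(-7 - 8)*(-5)/36 = -(-1085)*(-5)/12 = -217/36*75 = -5425/12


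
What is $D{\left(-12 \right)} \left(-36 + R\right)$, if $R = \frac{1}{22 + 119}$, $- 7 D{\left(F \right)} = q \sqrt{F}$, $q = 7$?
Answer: $\frac{10150 i \sqrt{3}}{141} \approx 124.68 i$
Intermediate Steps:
$D{\left(F \right)} = - \sqrt{F}$ ($D{\left(F \right)} = - \frac{7 \sqrt{F}}{7} = - \sqrt{F}$)
$R = \frac{1}{141} \approx 0.0070922$
$D{\left(-12 \right)} \left(-36 + R\right) = - \sqrt{-12} \left(-36 + \frac{1}{141}\right) = - 2 i \sqrt{3} \left(- \frac{5075}{141}\right) = \frac{10150 i \sqrt{3}}{141}$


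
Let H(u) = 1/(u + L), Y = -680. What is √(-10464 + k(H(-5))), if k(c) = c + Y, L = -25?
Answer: I*√10029630/30 ≈ 105.57*I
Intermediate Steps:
H(u) = 1/(-25 + u) (H(u) = 1/(u - 25) = 1/(-25 + u))
k(c) = -680 + c (k(c) = c - 680 = -680 + c)
√(-10464 + k(H(-5))) = √(-10464 + (-680 + 1/(-25 - 5))) = √(-10464 + (-680 + 1/(-30))) = √(-10464 + (-680 - 1/30)) = √(-10464 - 20401/30) = √(-334321/30) = I*√10029630/30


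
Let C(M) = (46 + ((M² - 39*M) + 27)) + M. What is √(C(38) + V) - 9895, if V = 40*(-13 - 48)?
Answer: -9895 + 3*I*√263 ≈ -9895.0 + 48.652*I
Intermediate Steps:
C(M) = 73 + M² - 38*M (C(M) = (46 + (27 + M² - 39*M)) + M = (73 + M² - 39*M) + M = 73 + M² - 38*M)
V = -2440 (V = 40*(-61) = -2440)
√(C(38) + V) - 9895 = √((73 + 38² - 38*38) - 2440) - 9895 = √((73 + 1444 - 1444) - 2440) - 9895 = √(73 - 2440) - 9895 = √(-2367) - 9895 = 3*I*√263 - 9895 = -9895 + 3*I*√263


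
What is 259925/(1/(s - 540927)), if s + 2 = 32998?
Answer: -132023965175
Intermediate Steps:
s = 32996 (s = -2 + 32998 = 32996)
259925/(1/(s - 540927)) = 259925/(1/(32996 - 540927)) = 259925/(1/(-507931)) = 259925/(-1/507931) = 259925*(-507931) = -132023965175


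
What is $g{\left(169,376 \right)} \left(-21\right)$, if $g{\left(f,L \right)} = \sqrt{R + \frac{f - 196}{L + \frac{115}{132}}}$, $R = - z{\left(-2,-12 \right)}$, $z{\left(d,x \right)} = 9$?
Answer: $- \frac{63 i \sqrt{2494463821}}{49747} \approx - 63.25 i$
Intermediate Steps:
$R = -9$ ($R = \left(-1\right) 9 = -9$)
$g{\left(f,L \right)} = \sqrt{-9 + \frac{-196 + f}{\frac{115}{132} + L}}$ ($g{\left(f,L \right)} = \sqrt{-9 + \frac{f - 196}{L + \frac{115}{132}}} = \sqrt{-9 + \frac{-196 + f}{L + 115 \cdot \frac{1}{132}}} = \sqrt{-9 + \frac{-196 + f}{L + \frac{115}{132}}} = \sqrt{-9 + \frac{-196 + f}{\frac{115}{132} + L}}$)
$g{\left(169,376 \right)} \left(-21\right) = \sqrt{3} \sqrt{\frac{-8969 - 148896 + 44 \cdot 169}{115 + 132 \cdot 376}} \left(-21\right) = \sqrt{3} \sqrt{\frac{-8969 - 148896 + 7436}{115 + 49632}} \left(-21\right) = \sqrt{3} \sqrt{\frac{1}{49747} \left(-150429\right)} \left(-21\right) = \sqrt{3} \sqrt{- \frac{150429}{49747}} \left(-21\right) = \sqrt{3} \frac{i \sqrt{7483391463}}{49747} \left(-21\right) = \frac{3 i \sqrt{2494463821}}{49747} \left(-21\right) = - \frac{63 i \sqrt{2494463821}}{49747}$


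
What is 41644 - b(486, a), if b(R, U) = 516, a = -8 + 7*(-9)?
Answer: 41128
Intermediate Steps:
a = -71 (a = -8 - 63 = -71)
41644 - b(486, a) = 41644 - 1*516 = 41644 - 516 = 41128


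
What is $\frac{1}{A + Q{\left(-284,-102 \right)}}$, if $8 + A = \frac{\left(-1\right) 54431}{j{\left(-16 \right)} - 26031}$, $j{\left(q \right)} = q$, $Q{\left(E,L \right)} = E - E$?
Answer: $- \frac{26047}{153945} \approx -0.1692$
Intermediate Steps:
$Q{\left(E,L \right)} = 0$
$A = - \frac{153945}{26047}$ ($A = -8 + \frac{\left(-1\right) 54431}{-16 - 26031} = -8 - \frac{54431}{-26047} = -8 - - \frac{54431}{26047} = -8 + \frac{54431}{26047} = - \frac{153945}{26047} \approx -5.9103$)
$\frac{1}{A + Q{\left(-284,-102 \right)}} = \frac{1}{- \frac{153945}{26047} + 0} = \frac{1}{- \frac{153945}{26047}} = - \frac{26047}{153945}$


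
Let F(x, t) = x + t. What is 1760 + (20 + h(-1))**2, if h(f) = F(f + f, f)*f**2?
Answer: 2049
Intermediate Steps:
F(x, t) = t + x
h(f) = 3*f**3 (h(f) = (f + (f + f))*f**2 = (f + 2*f)*f**2 = (3*f)*f**2 = 3*f**3)
1760 + (20 + h(-1))**2 = 1760 + (20 + 3*(-1)**3)**2 = 1760 + (20 + 3*(-1))**2 = 1760 + (20 - 3)**2 = 1760 + 17**2 = 1760 + 289 = 2049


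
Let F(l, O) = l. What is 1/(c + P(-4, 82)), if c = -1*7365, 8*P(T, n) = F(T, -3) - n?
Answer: -4/29503 ≈ -0.00013558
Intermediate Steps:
P(T, n) = -n/8 + T/8 (P(T, n) = (T - n)/8 = -n/8 + T/8)
c = -7365
1/(c + P(-4, 82)) = 1/(-7365 + (-1/8*82 + (1/8)*(-4))) = 1/(-7365 + (-41/4 - 1/2)) = 1/(-7365 - 43/4) = 1/(-29503/4) = -4/29503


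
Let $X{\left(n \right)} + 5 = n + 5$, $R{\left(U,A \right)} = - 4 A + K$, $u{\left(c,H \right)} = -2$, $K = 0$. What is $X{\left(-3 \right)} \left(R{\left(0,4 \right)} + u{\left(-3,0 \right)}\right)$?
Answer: $54$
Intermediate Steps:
$R{\left(U,A \right)} = - 4 A$ ($R{\left(U,A \right)} = - 4 A + 0 = - 4 A$)
$X{\left(n \right)} = n$ ($X{\left(n \right)} = -5 + \left(n + 5\right) = -5 + \left(5 + n\right) = n$)
$X{\left(-3 \right)} \left(R{\left(0,4 \right)} + u{\left(-3,0 \right)}\right) = - 3 \left(\left(-4\right) 4 - 2\right) = - 3 \left(-16 - 2\right) = \left(-3\right) \left(-18\right) = 54$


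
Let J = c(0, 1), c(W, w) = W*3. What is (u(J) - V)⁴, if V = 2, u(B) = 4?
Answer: 16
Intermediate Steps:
c(W, w) = 3*W
J = 0 (J = 3*0 = 0)
(u(J) - V)⁴ = (4 - 1*2)⁴ = (4 - 2)⁴ = 2⁴ = 16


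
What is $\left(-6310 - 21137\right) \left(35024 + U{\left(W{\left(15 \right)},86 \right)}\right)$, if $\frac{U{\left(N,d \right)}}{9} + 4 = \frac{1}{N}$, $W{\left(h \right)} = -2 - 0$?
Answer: $- \frac{1920384249}{2} \approx -9.6019 \cdot 10^{8}$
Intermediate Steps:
$W{\left(h \right)} = -2$ ($W{\left(h \right)} = -2 + 0 = -2$)
$U{\left(N,d \right)} = -36 + \frac{9}{N}$
$\left(-6310 - 21137\right) \left(35024 + U{\left(W{\left(15 \right)},86 \right)}\right) = \left(-6310 - 21137\right) \left(35024 - \left(36 - \frac{9}{-2}\right)\right) = - 27447 \left(35024 + \left(-36 + 9 \left(- \frac{1}{2}\right)\right)\right) = - 27447 \left(35024 - \frac{81}{2}\right) = \left(-27447\right) \frac{69967}{2} = - \frac{1920384249}{2}$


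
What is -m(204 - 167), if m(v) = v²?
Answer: -1369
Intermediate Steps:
-m(204 - 167) = -(204 - 167)² = -1*37² = -1*1369 = -1369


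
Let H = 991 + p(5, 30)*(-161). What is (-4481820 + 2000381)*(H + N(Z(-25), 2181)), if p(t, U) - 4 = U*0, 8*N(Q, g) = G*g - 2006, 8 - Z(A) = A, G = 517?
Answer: -2799924251333/8 ≈ -3.4999e+11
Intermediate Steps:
Z(A) = 8 - A
N(Q, g) = -1003/4 + 517*g/8 (N(Q, g) = (517*g - 2006)/8 = (-2006 + 517*g)/8 = -1003/4 + 517*g/8)
p(t, U) = 4 (p(t, U) = 4 + U*0 = 4 + 0 = 4)
H = 347 (H = 991 + 4*(-161) = 991 - 644 = 347)
(-4481820 + 2000381)*(H + N(Z(-25), 2181)) = (-4481820 + 2000381)*(347 + (-1003/4 + (517/8)*2181)) = -2481439*(347 + (-1003/4 + 1127577/8)) = -2481439*(347 + 1125571/8) = -2481439*1128347/8 = -2799924251333/8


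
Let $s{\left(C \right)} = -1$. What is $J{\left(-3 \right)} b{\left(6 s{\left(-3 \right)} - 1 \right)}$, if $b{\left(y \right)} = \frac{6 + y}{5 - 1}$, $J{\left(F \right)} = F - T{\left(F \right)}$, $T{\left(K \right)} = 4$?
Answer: $\frac{7}{4} \approx 1.75$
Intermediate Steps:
$J{\left(F \right)} = -4 + F$ ($J{\left(F \right)} = F - 4 = -4 + F$)
$b{\left(y \right)} = \frac{3}{2} + \frac{y}{4}$ ($b{\left(y \right)} = \frac{6 + y}{4} = \left(6 + y\right) \frac{1}{4} = \frac{3}{2} + \frac{y}{4}$)
$J{\left(-3 \right)} b{\left(6 s{\left(-3 \right)} - 1 \right)} = \left(-4 - 3\right) \left(\frac{3}{2} + \frac{6 \left(-1\right) - 1}{4}\right) = - 7 \left(\frac{3}{2} + \frac{-6 - 1}{4}\right) = - 7 \left(\frac{3}{2} + \frac{1}{4} \left(-7\right)\right) = - 7 \left(\frac{3}{2} - \frac{7}{4}\right) = \left(-7\right) \left(- \frac{1}{4}\right) = \frac{7}{4}$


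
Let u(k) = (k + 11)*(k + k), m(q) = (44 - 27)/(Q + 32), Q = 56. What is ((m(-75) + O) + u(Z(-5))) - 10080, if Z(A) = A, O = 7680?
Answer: -216463/88 ≈ -2459.8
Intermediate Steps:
m(q) = 17/88 (m(q) = (44 - 27)/(56 + 32) = 17/88)
u(k) = 2*k*(11 + k) (u(k) = (11 + k)*(2*k) = 2*k*(11 + k))
((m(-75) + O) + u(Z(-5))) - 10080 = ((17/88 + 7680) + 2*(-5)*(11 - 5)) - 10080 = (675857/88 + 2*(-5)*6) - 10080 = (675857/88 - 60) - 10080 = 670577/88 - 10080 = -216463/88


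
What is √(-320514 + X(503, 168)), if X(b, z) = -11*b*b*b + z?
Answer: I*√1400219143 ≈ 37420.0*I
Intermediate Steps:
X(b, z) = z - 11*b³ (X(b, z) = -11*b²*b + z = -11*b³ + z = z - 11*b³)
√(-320514 + X(503, 168)) = √(-320514 + (168 - 11*503³)) = √(-320514 + (168 - 11*127263527)) = √(-320514 + (168 - 1399898797)) = √(-320514 - 1399898629) = √(-1400219143) = I*√1400219143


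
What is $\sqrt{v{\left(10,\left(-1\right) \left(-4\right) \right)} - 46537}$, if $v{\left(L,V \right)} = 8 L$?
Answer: $i \sqrt{46457} \approx 215.54 i$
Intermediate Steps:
$\sqrt{v{\left(10,\left(-1\right) \left(-4\right) \right)} - 46537} = \sqrt{8 \cdot 10 - 46537} = \sqrt{80 - 46537} = \sqrt{-46457} = i \sqrt{46457}$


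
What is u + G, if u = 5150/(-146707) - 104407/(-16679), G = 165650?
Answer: 405348532020349/2446926053 ≈ 1.6566e+5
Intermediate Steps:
u = 15231340899/2446926053 (u = 5150*(-1/146707) - 104407*(-1/16679) = -5150/146707 + 104407/16679 = 15231340899/2446926053 ≈ 6.2247)
u + G = 15231340899/2446926053 + 165650 = 405348532020349/2446926053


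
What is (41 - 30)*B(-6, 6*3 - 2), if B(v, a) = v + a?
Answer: 110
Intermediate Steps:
B(v, a) = a + v
(41 - 30)*B(-6, 6*3 - 2) = (41 - 30)*((6*3 - 2) - 6) = 11*((18 - 2) - 6) = 11*(16 - 6) = 11*10 = 110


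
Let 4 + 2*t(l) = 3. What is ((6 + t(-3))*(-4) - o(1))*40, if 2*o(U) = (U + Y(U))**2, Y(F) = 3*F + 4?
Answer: -2160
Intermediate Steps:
Y(F) = 4 + 3*F
t(l) = -1/2 (t(l) = -2 + (1/2)*3 = -2 + 3/2 = -1/2)
o(U) = (4 + 4*U)**2/2 (o(U) = (U + (4 + 3*U))**2/2 = (4 + 4*U)**2/2)
((6 + t(-3))*(-4) - o(1))*40 = ((6 - 1/2)*(-4) - 8*(1 + 1)**2)*40 = ((11/2)*(-4) - 8*2**2)*40 = (-22 - 8*4)*40 = (-22 - 1*32)*40 = (-22 - 32)*40 = -54*40 = -2160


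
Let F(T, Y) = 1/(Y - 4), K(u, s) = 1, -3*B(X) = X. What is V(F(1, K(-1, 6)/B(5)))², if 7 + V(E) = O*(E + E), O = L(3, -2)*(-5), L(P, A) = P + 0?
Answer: 121/529 ≈ 0.22873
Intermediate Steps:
B(X) = -X/3
L(P, A) = P
F(T, Y) = 1/(-4 + Y)
O = -15 (O = 3*(-5) = -15)
V(E) = -7 - 30*E (V(E) = -7 - 15*(E + E) = -7 - 30*E)
V(F(1, K(-1, 6)/B(5)))² = (-7 - 30/(-4 + 1/(-⅓*5)))² = (-7 - 30/(-4 + 1/(-5/3)))² = (-7 - 30/(-4 + 1*(-⅗)))² = (-7 - 30/(-4 - ⅗))² = (-7 - 30/(-23/5))² = (-7 - 30*(-5/23))² = (-7 + 150/23)² = (-11/23)² = 121/529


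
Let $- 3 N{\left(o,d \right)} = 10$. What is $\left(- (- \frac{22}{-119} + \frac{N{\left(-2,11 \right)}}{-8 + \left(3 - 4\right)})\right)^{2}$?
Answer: $\frac{3182656}{10323369} \approx 0.3083$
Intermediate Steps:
$N{\left(o,d \right)} = - \frac{10}{3}$ ($N{\left(o,d \right)} = \left(- \frac{1}{3}\right) 10 = - \frac{10}{3}$)
$\left(- (- \frac{22}{-119} + \frac{N{\left(-2,11 \right)}}{-8 + \left(3 - 4\right)})\right)^{2} = \left(- (- \frac{22}{-119} - \frac{10}{3 \left(-8 + \left(3 - 4\right)\right)})\right)^{2} = \left(- (\left(-22\right) \left(- \frac{1}{119}\right) - \frac{10}{3 \left(-8 + \left(3 - 4\right)\right)})\right)^{2} = \left(- (\frac{22}{119} - \frac{10}{3 \left(-8 - 1\right)})\right)^{2} = \left(- (\frac{22}{119} - \frac{10}{3 \left(-9\right)})\right)^{2} = \left(- (\frac{22}{119} - - \frac{10}{27})\right)^{2} = \left(- (\frac{22}{119} + \frac{10}{27})\right)^{2} = \left(\left(-1\right) \frac{1784}{3213}\right)^{2} = \left(- \frac{1784}{3213}\right)^{2} = \frac{3182656}{10323369}$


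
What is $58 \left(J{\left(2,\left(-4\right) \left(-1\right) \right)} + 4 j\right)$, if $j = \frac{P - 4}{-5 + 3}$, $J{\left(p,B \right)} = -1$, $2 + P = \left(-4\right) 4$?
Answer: $2494$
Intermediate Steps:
$P = -18$ ($P = -2 - 16 = -18$)
$j = 11$ ($j = \frac{-18 - 4}{-5 + 3} = - \frac{22}{-2} = \left(-22\right) \left(- \frac{1}{2}\right) = 11$)
$58 \left(J{\left(2,\left(-4\right) \left(-1\right) \right)} + 4 j\right) = 58 \left(-1 + 4 \cdot 11\right) = 58 \left(-1 + 44\right) = 58 \cdot 43 = 2494$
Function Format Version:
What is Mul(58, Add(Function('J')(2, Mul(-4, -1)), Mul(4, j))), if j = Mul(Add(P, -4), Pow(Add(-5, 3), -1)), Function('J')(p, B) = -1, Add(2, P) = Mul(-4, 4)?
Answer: 2494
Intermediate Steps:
P = -18 (P = Add(-2, Mul(-4, 4)) = Add(-2, -16) = -18)
j = 11 (j = Mul(Add(-18, -4), Pow(Add(-5, 3), -1)) = Mul(-22, Pow(-2, -1)) = Mul(-22, Rational(-1, 2)) = 11)
Mul(58, Add(Function('J')(2, Mul(-4, -1)), Mul(4, j))) = Mul(58, Add(-1, Mul(4, 11))) = Mul(58, Add(-1, 44)) = Mul(58, 43) = 2494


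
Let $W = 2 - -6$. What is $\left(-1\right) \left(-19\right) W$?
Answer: $152$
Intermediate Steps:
$W = 8$ ($W = 2 + 6 = 8$)
$\left(-1\right) \left(-19\right) W = \left(-1\right) \left(-19\right) 8 = 19 \cdot 8 = 152$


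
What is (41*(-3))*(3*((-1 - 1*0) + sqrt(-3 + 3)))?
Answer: 369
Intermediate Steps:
(41*(-3))*(3*((-1 - 1*0) + sqrt(-3 + 3))) = -369*((-1 + 0) + sqrt(0)) = -369*(-1 + 0) = -369*(-1) = -123*(-3) = 369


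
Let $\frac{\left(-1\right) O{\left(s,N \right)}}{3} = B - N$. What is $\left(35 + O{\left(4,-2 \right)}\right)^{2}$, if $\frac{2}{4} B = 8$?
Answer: $361$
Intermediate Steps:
$B = 16$ ($B = 2 \cdot 8 = 16$)
$O{\left(s,N \right)} = -48 + 3 N$ ($O{\left(s,N \right)} = - 3 \left(16 - N\right) = -48 + 3 N$)
$\left(35 + O{\left(4,-2 \right)}\right)^{2} = \left(35 + \left(-48 + 3 \left(-2\right)\right)\right)^{2} = \left(35 - 54\right)^{2} = \left(-19\right)^{2} = 361$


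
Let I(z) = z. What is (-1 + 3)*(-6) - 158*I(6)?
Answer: -960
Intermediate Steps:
(-1 + 3)*(-6) - 158*I(6) = (-1 + 3)*(-6) - 158*6 = 2*(-6) - 948 = -12 - 948 = -960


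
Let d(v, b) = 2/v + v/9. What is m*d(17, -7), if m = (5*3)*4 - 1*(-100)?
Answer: 49120/153 ≈ 321.05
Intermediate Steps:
d(v, b) = 2/v + v/9 (d(v, b) = 2/v + v*(⅑) = 2/v + v/9)
m = 160 (m = 15*4 + 100 = 60 + 100 = 160)
m*d(17, -7) = 160*(2/17 + (⅑)*17) = 160*(2*(1/17) + 17/9) = 160*(2/17 + 17/9) = 160*(307/153) = 49120/153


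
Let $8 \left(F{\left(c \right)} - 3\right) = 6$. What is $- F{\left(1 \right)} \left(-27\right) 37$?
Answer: $\frac{14985}{4} \approx 3746.3$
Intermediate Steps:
$F{\left(c \right)} = \frac{15}{4}$ ($F{\left(c \right)} = 3 + \frac{1}{8} \cdot 6 = 3 + \frac{3}{4} = \frac{15}{4}$)
$- F{\left(1 \right)} \left(-27\right) 37 = \left(-1\right) \frac{15}{4} \left(-27\right) 37 = \left(- \frac{15}{4}\right) \left(-27\right) 37 = \frac{405}{4} \cdot 37 = \frac{14985}{4}$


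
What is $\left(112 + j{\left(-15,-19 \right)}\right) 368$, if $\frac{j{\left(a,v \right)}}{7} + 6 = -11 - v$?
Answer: $46368$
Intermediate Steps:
$j{\left(a,v \right)} = -119 - 7 v$ ($j{\left(a,v \right)} = -42 + 7 \left(-11 - v\right) = -42 - \left(77 + 7 v\right) = -119 - 7 v$)
$\left(112 + j{\left(-15,-19 \right)}\right) 368 = \left(112 - -14\right) 368 = \left(112 + \left(-119 + 133\right)\right) 368 = \left(112 + 14\right) 368 = 126 \cdot 368 = 46368$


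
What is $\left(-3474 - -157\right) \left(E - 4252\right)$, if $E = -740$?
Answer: $16558464$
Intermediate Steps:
$\left(-3474 - -157\right) \left(E - 4252\right) = \left(-3474 - -157\right) \left(-740 - 4252\right) = \left(-3474 + 157\right) \left(-4992\right) = \left(-3317\right) \left(-4992\right) = 16558464$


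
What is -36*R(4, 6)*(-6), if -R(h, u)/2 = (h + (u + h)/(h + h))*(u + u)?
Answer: -27216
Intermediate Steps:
R(h, u) = -4*u*(h + (h + u)/(2*h)) (R(h, u) = -2*(h + (u + h)/(h + h))*(u + u) = -2*(h + (h + u)/((2*h)))*2*u = -2*(h + (h + u)*(1/(2*h)))*2*u = -2*(h + (h + u)/(2*h))*2*u = -4*u*(h + (h + u)/(2*h)))
-36*R(4, 6)*(-6) = -(-72)*6*(6 + 4*(1 + 2*4))/4*(-6) = -(-72)*6*(6 + 4*(1 + 8))/4*(-6) = -(-72)*6*(6 + 4*9)/4*(-6) = -(-72)*6*(6 + 36)/4*(-6) = -(-72)*6*42/4*(-6) = -36*(-126)*(-6) = 4536*(-6) = -27216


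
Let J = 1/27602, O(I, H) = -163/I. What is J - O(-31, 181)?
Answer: -4499095/855662 ≈ -5.2580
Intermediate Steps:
J = 1/27602 ≈ 3.6229e-5
J - O(-31, 181) = 1/27602 - (-163)/(-31) = 1/27602 - (-163)*(-1)/31 = 1/27602 - 1*163/31 = 1/27602 - 163/31 = -4499095/855662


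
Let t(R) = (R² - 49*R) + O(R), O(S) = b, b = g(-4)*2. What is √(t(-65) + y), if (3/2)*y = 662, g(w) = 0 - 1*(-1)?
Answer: 2*√17670/3 ≈ 88.619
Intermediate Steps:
g(w) = 1 (g(w) = 0 + 1 = 1)
y = 1324/3 (y = (⅔)*662 = 1324/3 ≈ 441.33)
b = 2 (b = 1*2 = 2)
O(S) = 2
t(R) = 2 + R² - 49*R (t(R) = (R² - 49*R) + 2 = 2 + R² - 49*R)
√(t(-65) + y) = √((2 + (-65)² - 49*(-65)) + 1324/3) = √((2 + 4225 + 3185) + 1324/3) = √(7412 + 1324/3) = √(23560/3) = 2*√17670/3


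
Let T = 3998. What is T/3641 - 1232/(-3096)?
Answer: 2107940/1409067 ≈ 1.4960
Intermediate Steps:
T/3641 - 1232/(-3096) = 3998/3641 - 1232/(-3096) = 3998*(1/3641) - 1232*(-1/3096) = 3998/3641 + 154/387 = 2107940/1409067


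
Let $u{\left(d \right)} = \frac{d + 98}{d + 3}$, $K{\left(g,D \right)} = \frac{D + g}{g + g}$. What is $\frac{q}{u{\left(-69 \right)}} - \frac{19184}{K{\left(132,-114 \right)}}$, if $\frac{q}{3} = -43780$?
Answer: $\frac{1526536}{87} \approx 17546.0$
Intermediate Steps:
$q = -131340$ ($q = 3 \left(-43780\right) = -131340$)
$K{\left(g,D \right)} = \frac{D + g}{2 g}$
$u{\left(d \right)} = \frac{98 + d}{3 + d}$
$\frac{q}{u{\left(-69 \right)}} - \frac{19184}{K{\left(132,-114 \right)}} = - \frac{131340}{\frac{1}{3 - 69} \left(98 - 69\right)} - \frac{19184}{\frac{1}{2} \cdot \frac{1}{132} \left(-114 + 132\right)} = - \frac{131340}{\frac{1}{-66} \cdot 29} - \frac{19184}{\frac{1}{2} \cdot \frac{1}{132} \cdot 18} = - \frac{131340}{\left(- \frac{1}{66}\right) 29} - \frac{19184}{\frac{3}{44}} = - \frac{131340}{- \frac{29}{66}} - \frac{844096}{3} = \left(-131340\right) \left(- \frac{66}{29}\right) - \frac{844096}{3} = \frac{8668440}{29} - \frac{844096}{3} = \frac{1526536}{87}$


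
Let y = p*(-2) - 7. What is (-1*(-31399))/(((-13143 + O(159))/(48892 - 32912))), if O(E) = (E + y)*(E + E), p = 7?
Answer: 501756020/30741 ≈ 16322.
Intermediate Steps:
y = -21 (y = 7*(-2) - 7 = -14 - 7 = -21)
O(E) = 2*E*(-21 + E) (O(E) = (E - 21)*(E + E) = (-21 + E)*(2*E) = 2*E*(-21 + E))
(-1*(-31399))/(((-13143 + O(159))/(48892 - 32912))) = (-1*(-31399))/(((-13143 + 2*159*(-21 + 159))/(48892 - 32912))) = 31399/(((-13143 + 2*159*138)/15980)) = 31399/(((-13143 + 43884)*(1/15980))) = 31399/((30741*(1/15980))) = 31399/(30741/15980) = 31399*(15980/30741) = 501756020/30741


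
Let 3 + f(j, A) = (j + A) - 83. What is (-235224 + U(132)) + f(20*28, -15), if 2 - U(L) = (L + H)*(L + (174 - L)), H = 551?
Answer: -353605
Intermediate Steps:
f(j, A) = -86 + A + j (f(j, A) = -3 + ((j + A) - 83) = -3 + ((A + j) - 83) = -3 + (-83 + A + j) = -86 + A + j)
U(L) = -95872 - 174*L (U(L) = 2 - (L + 551)*(L + (174 - L)) = 2 - (551 + L)*174 = 2 - (95874 + 174*L) = 2 + (-95874 - 174*L) = -95872 - 174*L)
(-235224 + U(132)) + f(20*28, -15) = (-235224 + (-95872 - 174*132)) + (-86 - 15 + 20*28) = (-235224 + (-95872 - 22968)) + (-86 - 15 + 560) = (-235224 - 118840) + 459 = -354064 + 459 = -353605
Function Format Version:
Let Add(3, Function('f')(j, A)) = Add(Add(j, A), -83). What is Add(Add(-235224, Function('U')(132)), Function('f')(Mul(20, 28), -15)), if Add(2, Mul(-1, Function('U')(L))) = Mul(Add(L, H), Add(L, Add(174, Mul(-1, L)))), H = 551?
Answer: -353605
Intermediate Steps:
Function('f')(j, A) = Add(-86, A, j) (Function('f')(j, A) = Add(-3, Add(Add(j, A), -83)) = Add(-3, Add(Add(A, j), -83)) = Add(-3, Add(-83, A, j)) = Add(-86, A, j))
Function('U')(L) = Add(-95872, Mul(-174, L)) (Function('U')(L) = Add(2, Mul(-1, Mul(Add(L, 551), Add(L, Add(174, Mul(-1, L)))))) = Add(2, Mul(-1, Mul(Add(551, L), 174))) = Add(2, Mul(-1, Add(95874, Mul(174, L)))) = Add(2, Add(-95874, Mul(-174, L))) = Add(-95872, Mul(-174, L)))
Add(Add(-235224, Function('U')(132)), Function('f')(Mul(20, 28), -15)) = Add(Add(-235224, Add(-95872, Mul(-174, 132))), Add(-86, -15, Mul(20, 28))) = Add(Add(-235224, Add(-95872, -22968)), Add(-86, -15, 560)) = Add(Add(-235224, -118840), 459) = Add(-354064, 459) = -353605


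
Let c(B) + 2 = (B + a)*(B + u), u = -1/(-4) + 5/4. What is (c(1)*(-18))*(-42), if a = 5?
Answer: 9828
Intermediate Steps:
u = 3/2 (u = -1*(-¼) + 5*(¼) = ¼ + 5/4 = 3/2 ≈ 1.5000)
c(B) = -2 + (5 + B)*(3/2 + B) (c(B) = -2 + (B + 5)*(B + 3/2) = -2 + (5 + B)*(3/2 + B))
(c(1)*(-18))*(-42) = ((11/2 + 1² + (13/2)*1)*(-18))*(-42) = ((11/2 + 1 + 13/2)*(-18))*(-42) = (13*(-18))*(-42) = -234*(-42) = 9828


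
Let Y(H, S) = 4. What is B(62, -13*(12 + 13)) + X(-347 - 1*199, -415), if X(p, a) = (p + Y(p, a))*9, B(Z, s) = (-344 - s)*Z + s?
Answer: -6381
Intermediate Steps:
B(Z, s) = s + Z*(-344 - s) (B(Z, s) = Z*(-344 - s) + s = s + Z*(-344 - s))
X(p, a) = 36 + 9*p (X(p, a) = (p + 4)*9 = (4 + p)*9 = 36 + 9*p)
B(62, -13*(12 + 13)) + X(-347 - 1*199, -415) = (-13*(12 + 13) - 344*62 - 1*62*(-13*(12 + 13))) + (36 + 9*(-347 - 1*199)) = (-13*25 - 21328 - 1*62*(-13*25)) + (36 + 9*(-347 - 199)) = (-325 - 21328 - 1*62*(-325)) + (36 + 9*(-546)) = (-325 - 21328 + 20150) + (36 - 4914) = -1503 - 4878 = -6381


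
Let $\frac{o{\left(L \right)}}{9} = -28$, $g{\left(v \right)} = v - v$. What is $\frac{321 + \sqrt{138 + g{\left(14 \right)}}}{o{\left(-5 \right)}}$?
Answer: $- \frac{107}{84} - \frac{\sqrt{138}}{252} \approx -1.3204$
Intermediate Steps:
$g{\left(v \right)} = 0$
$o{\left(L \right)} = -252$ ($o{\left(L \right)} = 9 \left(-28\right) = -252$)
$\frac{321 + \sqrt{138 + g{\left(14 \right)}}}{o{\left(-5 \right)}} = \frac{321 + \sqrt{138 + 0}}{-252} = \left(321 + \sqrt{138}\right) \left(- \frac{1}{252}\right) = - \frac{107}{84} - \frac{\sqrt{138}}{252}$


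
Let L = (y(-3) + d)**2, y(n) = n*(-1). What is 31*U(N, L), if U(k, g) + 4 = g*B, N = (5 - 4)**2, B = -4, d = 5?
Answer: -8060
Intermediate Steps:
y(n) = -n
L = 64 (L = (-1*(-3) + 5)**2 = (3 + 5)**2 = 8**2 = 64)
N = 1 (N = 1**2 = 1)
U(k, g) = -4 - 4*g (U(k, g) = -4 + g*(-4) = -4 - 4*g)
31*U(N, L) = 31*(-4 - 4*64) = 31*(-4 - 256) = 31*(-260) = -8060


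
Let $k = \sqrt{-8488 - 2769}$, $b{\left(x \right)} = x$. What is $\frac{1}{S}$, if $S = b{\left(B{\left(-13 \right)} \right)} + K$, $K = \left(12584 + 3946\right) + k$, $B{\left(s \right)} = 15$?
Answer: $\frac{16545}{273748282} - \frac{i \sqrt{11257}}{273748282} \approx 6.0439 \cdot 10^{-5} - 3.8758 \cdot 10^{-7} i$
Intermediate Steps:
$k = i \sqrt{11257}$ ($k = \sqrt{-11257} = i \sqrt{11257} \approx 106.1 i$)
$K = 16530 + i \sqrt{11257}$ ($K = \left(12584 + 3946\right) + i \sqrt{11257} = 16530 + i \sqrt{11257} \approx 16530.0 + 106.1 i$)
$S = 16545 + i \sqrt{11257}$ ($S = 15 + \left(16530 + i \sqrt{11257}\right) = 16545 + i \sqrt{11257} \approx 16545.0 + 106.1 i$)
$\frac{1}{S} = \frac{1}{16545 + i \sqrt{11257}}$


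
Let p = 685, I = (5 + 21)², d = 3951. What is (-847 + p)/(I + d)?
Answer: -162/4627 ≈ -0.035012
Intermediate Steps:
I = 676 (I = 26² = 676)
(-847 + p)/(I + d) = (-847 + 685)/(676 + 3951) = -162/4627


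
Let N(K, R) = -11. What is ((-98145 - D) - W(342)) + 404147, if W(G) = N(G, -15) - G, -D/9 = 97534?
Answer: 1184161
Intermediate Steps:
D = -877806 (D = -9*97534 = -877806)
W(G) = -11 - G
((-98145 - D) - W(342)) + 404147 = ((-98145 - 1*(-877806)) - (-11 - 1*342)) + 404147 = ((-98145 + 877806) - (-11 - 342)) + 404147 = (779661 - 1*(-353)) + 404147 = (779661 + 353) + 404147 = 780014 + 404147 = 1184161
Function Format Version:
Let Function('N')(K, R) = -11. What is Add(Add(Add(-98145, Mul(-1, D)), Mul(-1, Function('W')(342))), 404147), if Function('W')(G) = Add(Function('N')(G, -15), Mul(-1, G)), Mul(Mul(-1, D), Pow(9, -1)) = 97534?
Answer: 1184161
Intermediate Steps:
D = -877806 (D = Mul(-9, 97534) = -877806)
Function('W')(G) = Add(-11, Mul(-1, G))
Add(Add(Add(-98145, Mul(-1, D)), Mul(-1, Function('W')(342))), 404147) = Add(Add(Add(-98145, Mul(-1, -877806)), Mul(-1, Add(-11, Mul(-1, 342)))), 404147) = Add(Add(Add(-98145, 877806), Mul(-1, Add(-11, -342))), 404147) = Add(Add(779661, Mul(-1, -353)), 404147) = Add(Add(779661, 353), 404147) = Add(780014, 404147) = 1184161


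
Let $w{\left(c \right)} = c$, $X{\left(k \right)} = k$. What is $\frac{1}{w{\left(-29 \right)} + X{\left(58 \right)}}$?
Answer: $\frac{1}{29} \approx 0.034483$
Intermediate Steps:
$\frac{1}{w{\left(-29 \right)} + X{\left(58 \right)}} = \frac{1}{-29 + 58} = \frac{1}{29}$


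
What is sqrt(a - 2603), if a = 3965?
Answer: sqrt(1362) ≈ 36.905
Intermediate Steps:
sqrt(a - 2603) = sqrt(3965 - 2603) = sqrt(1362)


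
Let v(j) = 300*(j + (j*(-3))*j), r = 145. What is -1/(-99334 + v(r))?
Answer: 1/18978334 ≈ 5.2692e-8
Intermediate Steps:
v(j) = -900*j² + 300*j (v(j) = 300*(j + (-3*j)*j) = 300*(j - 3*j²) = -900*j² + 300*j)
-1/(-99334 + v(r)) = -1/(-99334 + 300*145*(1 - 3*145)) = -1/(-99334 + 300*145*(1 - 435)) = -1/(-99334 + 300*145*(-434)) = -1/(-99334 - 18879000) = -1/(-18978334) = -1*(-1/18978334) = 1/18978334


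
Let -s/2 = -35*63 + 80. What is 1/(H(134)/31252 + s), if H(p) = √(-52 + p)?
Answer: 2075460946000/8820709020499959 - 15626*√82/8820709020499959 ≈ 0.00023529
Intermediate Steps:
s = 4250 (s = -2*(-35*63 + 80) = -2*(-2205 + 80) = -2*(-2125) = 4250)
1/(H(134)/31252 + s) = 1/(√(-52 + 134)/31252 + 4250) = 1/(√82*(1/31252) + 4250) = 1/(√82/31252 + 4250) = 1/(4250 + √82/31252)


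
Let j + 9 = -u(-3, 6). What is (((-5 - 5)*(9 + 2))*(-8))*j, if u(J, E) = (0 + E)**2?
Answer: -39600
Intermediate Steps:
u(J, E) = E**2
j = -45 (j = -9 - 1*6**2 = -9 - 1*36 = -9 - 36 = -45)
(((-5 - 5)*(9 + 2))*(-8))*j = (((-5 - 5)*(9 + 2))*(-8))*(-45) = (-10*11*(-8))*(-45) = -110*(-8)*(-45) = 880*(-45) = -39600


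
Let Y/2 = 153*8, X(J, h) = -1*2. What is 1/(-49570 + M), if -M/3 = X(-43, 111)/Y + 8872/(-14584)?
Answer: -743784/36868013641 ≈ -2.0174e-5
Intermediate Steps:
X(J, h) = -2
Y = 2448 (Y = 2*(153*8) = 2*1224 = 2448)
M = 1359239/743784 (M = -3*(-2/2448 + 8872/(-14584)) = -3*(-2*1/2448 + 8872*(-1/14584)) = -3*(-1/1224 - 1109/1823) = -3*(-1359239/2231352) = 1359239/743784 ≈ 1.8275)
1/(-49570 + M) = 1/(-49570 + 1359239/743784) = 1/(-36868013641/743784) = -743784/36868013641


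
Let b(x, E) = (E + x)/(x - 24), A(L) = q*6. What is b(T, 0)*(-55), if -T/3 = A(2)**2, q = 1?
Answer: -45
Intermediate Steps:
A(L) = 6 (A(L) = 1*6 = 6)
T = -108 (T = -3*6**2 = -3*36 = -108)
b(x, E) = (E + x)/(-24 + x)
b(T, 0)*(-55) = ((0 - 108)/(-24 - 108))*(-55) = (-108/(-132))*(-55) = -1/132*(-108)*(-55) = (9/11)*(-55) = -45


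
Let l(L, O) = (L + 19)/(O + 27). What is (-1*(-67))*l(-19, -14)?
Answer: 0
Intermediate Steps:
l(L, O) = (19 + L)/(27 + O)
(-1*(-67))*l(-19, -14) = (-1*(-67))*((19 - 19)/(27 - 14)) = 67*(0/13) = 67*((1/13)*0) = 67*0 = 0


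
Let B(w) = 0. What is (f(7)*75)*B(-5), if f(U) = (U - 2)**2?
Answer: 0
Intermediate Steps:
f(U) = (-2 + U)**2
(f(7)*75)*B(-5) = ((-2 + 7)**2*75)*0 = (5**2*75)*0 = (25*75)*0 = 1875*0 = 0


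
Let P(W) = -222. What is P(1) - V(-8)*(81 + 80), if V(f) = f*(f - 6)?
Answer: -18254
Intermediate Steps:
V(f) = f*(-6 + f)
P(1) - V(-8)*(81 + 80) = -222 - (-8*(-6 - 8))*(81 + 80) = -222 - (-8*(-14))*161 = -222 - 112*161 = -222 - 1*18032 = -222 - 18032 = -18254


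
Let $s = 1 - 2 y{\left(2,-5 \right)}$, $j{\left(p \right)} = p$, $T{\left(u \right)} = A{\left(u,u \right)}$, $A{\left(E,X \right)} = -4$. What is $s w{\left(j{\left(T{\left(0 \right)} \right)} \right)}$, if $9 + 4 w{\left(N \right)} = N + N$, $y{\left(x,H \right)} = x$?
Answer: $\frac{51}{4} \approx 12.75$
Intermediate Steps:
$T{\left(u \right)} = -4$
$w{\left(N \right)} = - \frac{9}{4} + \frac{N}{2}$ ($w{\left(N \right)} = - \frac{9}{4} + \frac{N + N}{4} = - \frac{9}{4} + \frac{2 N}{4} = - \frac{9}{4} + \frac{N}{2}$)
$s = -3$ ($s = 1 - 4 = -3$)
$s w{\left(j{\left(T{\left(0 \right)} \right)} \right)} = - 3 \left(- \frac{9}{4} + \frac{1}{2} \left(-4\right)\right) = - 3 \left(- \frac{9}{4} - 2\right) = \left(-3\right) \left(- \frac{17}{4}\right) = \frac{51}{4}$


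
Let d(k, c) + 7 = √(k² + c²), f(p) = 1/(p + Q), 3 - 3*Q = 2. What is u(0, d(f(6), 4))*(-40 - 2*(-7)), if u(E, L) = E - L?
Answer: -182 + 26*√5785/19 ≈ -77.919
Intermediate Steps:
Q = ⅓ (Q = 1 - ⅓*2 = 1 - ⅔ = ⅓ ≈ 0.33333)
f(p) = 1/(⅓ + p) (f(p) = 1/(p + ⅓) = 1/(⅓ + p))
d(k, c) = -7 + √(c² + k²) (d(k, c) = -7 + √(k² + c²) = -7 + √(c² + k²))
u(0, d(f(6), 4))*(-40 - 2*(-7)) = (0 - (-7 + √(4² + (3/(1 + 3*6))²)))*(-40 - 2*(-7)) = (0 - (-7 + √(16 + (3/(1 + 18))²)))*(-40 + 14) = (0 - (-7 + √(16 + (3/19)²)))*(-26) = (0 - (-7 + √(16 + 9/361)))*(-26) = (0 - (-7 + √(5785/361)))*(-26) = (0 - (-7 + √5785/19))*(-26) = (0 + (7 - √5785/19))*(-26) = (7 - √5785/19)*(-26) = -182 + 26*√5785/19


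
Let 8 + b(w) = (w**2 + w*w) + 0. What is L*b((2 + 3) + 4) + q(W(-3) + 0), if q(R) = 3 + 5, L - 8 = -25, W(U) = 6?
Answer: -2610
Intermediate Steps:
L = -17 (L = 8 - 25 = -17)
b(w) = -8 + 2*w**2 (b(w) = -8 + ((w**2 + w*w) + 0) = -8 + ((w**2 + w**2) + 0) = -8 + (2*w**2 + 0) = -8 + 2*w**2)
q(R) = 8
L*b((2 + 3) + 4) + q(W(-3) + 0) = -17*(-8 + 2*((2 + 3) + 4)**2) + 8 = -17*(-8 + 2*(5 + 4)**2) + 8 = -17*(-8 + 2*9**2) + 8 = -17*(-8 + 2*81) + 8 = -17*(-8 + 162) + 8 = -17*154 + 8 = -2618 + 8 = -2610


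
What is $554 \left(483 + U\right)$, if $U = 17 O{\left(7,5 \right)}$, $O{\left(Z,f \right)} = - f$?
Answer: $220492$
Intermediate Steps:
$U = -85$ ($U = 17 \left(\left(-1\right) 5\right) = 17 \left(-5\right) = -85$)
$554 \left(483 + U\right) = 554 \left(483 - 85\right) = 554 \cdot 398 = 220492$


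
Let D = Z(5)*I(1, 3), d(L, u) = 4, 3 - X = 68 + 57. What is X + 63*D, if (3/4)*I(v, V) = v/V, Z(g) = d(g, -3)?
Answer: -10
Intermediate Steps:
X = -122 (X = 3 - (68 + 57) = 3 - 1*125 = 3 - 125 = -122)
Z(g) = 4
I(v, V) = 4*v/(3*V) (I(v, V) = 4*(v/V)/3 = 4*v/(3*V))
D = 16/9 (D = 4*((4/3)*1/3) = 4*((4/3)*1*(⅓)) = 4*(4/9) = 16/9 ≈ 1.7778)
X + 63*D = -122 + 63*(16/9) = -122 + 112 = -10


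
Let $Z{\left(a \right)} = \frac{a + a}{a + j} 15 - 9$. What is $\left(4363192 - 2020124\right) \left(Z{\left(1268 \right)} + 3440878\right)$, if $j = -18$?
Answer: $\frac{1007782668792172}{125} \approx 8.0623 \cdot 10^{12}$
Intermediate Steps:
$Z{\left(a \right)} = -9 + \frac{30 a}{-18 + a}$ ($Z{\left(a \right)} = \frac{a + a}{a - 18} \cdot 15 - 9 = \frac{2 a}{-18 + a} 15 - 9 = \frac{30 a}{-18 + a} - 9 = -9 + \frac{30 a}{-18 + a}$)
$\left(4363192 - 2020124\right) \left(Z{\left(1268 \right)} + 3440878\right) = \left(4363192 - 2020124\right) \left(\frac{3 \left(54 + 7 \cdot 1268\right)}{-18 + 1268} + 3440878\right) = 2343068 \left(\frac{3 \left(54 + 8876\right)}{1250} + 3440878\right) = 2343068 \left(3 \cdot \frac{1}{1250} \cdot 8930 + 3440878\right) = 2343068 \left(\frac{2679}{125} + 3440878\right) = 2343068 \cdot \frac{430112429}{125} = \frac{1007782668792172}{125}$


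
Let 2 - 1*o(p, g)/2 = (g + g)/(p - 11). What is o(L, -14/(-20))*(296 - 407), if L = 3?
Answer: -9657/20 ≈ -482.85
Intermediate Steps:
o(p, g) = 4 - 4*g/(-11 + p) (o(p, g) = 4 - 2*(g + g)/(p - 11) = 4 - 2*2*g/(-11 + p) = 4 - 4*g/(-11 + p))
o(L, -14/(-20))*(296 - 407) = (4*(-11 + 3 - (-14)/(-20))/(-11 + 3))*(296 - 407) = (4*(-11 + 3 - (-14)*(-1)/20)/(-8))*(-111) = (4*(-⅛)*(-11 + 3 - 1*7/10))*(-111) = (4*(-⅛)*(-11 + 3 - 7/10))*(-111) = (4*(-⅛)*(-87/10))*(-111) = (87/20)*(-111) = -9657/20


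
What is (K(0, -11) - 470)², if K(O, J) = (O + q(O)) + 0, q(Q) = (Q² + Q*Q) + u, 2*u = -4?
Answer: 222784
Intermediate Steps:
u = -2 (u = (½)*(-4) = -2)
q(Q) = -2 + 2*Q² (q(Q) = (Q² + Q*Q) - 2 = (Q² + Q²) - 2 = 2*Q² - 2 = -2 + 2*Q²)
K(O, J) = -2 + O + 2*O² (K(O, J) = (O + (-2 + 2*O²)) + 0 = (-2 + O + 2*O²) + 0 = -2 + O + 2*O²)
(K(0, -11) - 470)² = ((-2 + 0 + 2*0²) - 470)² = ((-2 + 0 + 2*0) - 470)² = ((-2 + 0 + 0) - 470)² = (-2 - 470)² = (-472)² = 222784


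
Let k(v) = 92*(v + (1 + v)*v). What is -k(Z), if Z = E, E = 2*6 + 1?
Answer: -17940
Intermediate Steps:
E = 13 (E = 12 + 1 = 13)
Z = 13
k(v) = 92*v + 92*v*(1 + v) (k(v) = 92*(v + v*(1 + v)) = 92*v + 92*v*(1 + v))
-k(Z) = -92*13*(2 + 13) = -92*13*15 = -1*17940 = -17940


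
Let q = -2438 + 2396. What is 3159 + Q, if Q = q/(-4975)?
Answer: 15716067/4975 ≈ 3159.0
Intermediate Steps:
q = -42
Q = 42/4975 (Q = -42/(-4975) = -42*(-1/4975) = 42/4975 ≈ 0.0084422)
3159 + Q = 3159 + 42/4975 = 15716067/4975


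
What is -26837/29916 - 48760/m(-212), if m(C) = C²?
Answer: -3142531/1585548 ≈ -1.9820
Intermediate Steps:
-26837/29916 - 48760/m(-212) = -26837/29916 - 48760/((-212)²) = -26837*1/29916 - 48760/44944 = -26837/29916 - 48760*1/44944 = -26837/29916 - 115/106 = -3142531/1585548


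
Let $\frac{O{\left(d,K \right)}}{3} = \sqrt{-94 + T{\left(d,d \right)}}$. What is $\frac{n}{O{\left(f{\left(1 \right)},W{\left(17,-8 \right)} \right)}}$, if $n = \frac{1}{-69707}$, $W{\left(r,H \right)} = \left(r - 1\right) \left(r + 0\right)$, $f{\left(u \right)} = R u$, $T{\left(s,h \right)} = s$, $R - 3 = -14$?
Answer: $\frac{i \sqrt{105}}{21957705} \approx 4.6667 \cdot 10^{-7} i$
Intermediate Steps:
$R = -11$ ($R = 3 - 14 = -11$)
$f{\left(u \right)} = - 11 u$
$W{\left(r,H \right)} = r \left(-1 + r\right)$ ($W{\left(r,H \right)} = \left(-1 + r\right) r = r \left(-1 + r\right)$)
$n = - \frac{1}{69707} \approx -1.4346 \cdot 10^{-5}$
$O{\left(d,K \right)} = 3 \sqrt{-94 + d}$
$\frac{n}{O{\left(f{\left(1 \right)},W{\left(17,-8 \right)} \right)}} = - \frac{1}{69707 \cdot 3 \sqrt{-94 - 11}} = - \frac{1}{69707 \cdot 3 \sqrt{-105}} = - \frac{1}{69707 \cdot 3 i \sqrt{105}} = - \frac{\left(- \frac{1}{315}\right) i \sqrt{105}}{69707} = \frac{i \sqrt{105}}{21957705}$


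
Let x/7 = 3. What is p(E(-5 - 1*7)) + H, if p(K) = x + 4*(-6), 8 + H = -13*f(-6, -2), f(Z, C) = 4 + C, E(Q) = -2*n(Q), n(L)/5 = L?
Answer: -37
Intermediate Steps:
x = 21 (x = 7*3 = 21)
n(L) = 5*L
E(Q) = -10*Q
H = -34 (H = -8 - 13*(4 - 2) = -8 - 13*2 = -8 - 26 = -34)
p(K) = -3 (p(K) = 21 + 4*(-6) = 21 - 24 = -3)
p(E(-5 - 1*7)) + H = -3 - 34 = -37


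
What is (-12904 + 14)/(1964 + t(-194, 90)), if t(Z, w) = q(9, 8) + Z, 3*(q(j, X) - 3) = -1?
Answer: -19335/2659 ≈ -7.2715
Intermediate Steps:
q(j, X) = 8/3 (q(j, X) = 3 + (1/3)*(-1) = 3 - 1/3 = 8/3)
t(Z, w) = 8/3 + Z
(-12904 + 14)/(1964 + t(-194, 90)) = (-12904 + 14)/(1964 + (8/3 - 194)) = -12890/(1964 - 574/3) = -12890/5318/3 = -12890*3/5318 = -19335/2659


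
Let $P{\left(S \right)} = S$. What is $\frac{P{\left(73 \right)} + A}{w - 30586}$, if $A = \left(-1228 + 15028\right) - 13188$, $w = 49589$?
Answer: $\frac{685}{19003} \approx 0.036047$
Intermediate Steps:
$A = 612$ ($A = 13800 - 13188 = 612$)
$\frac{P{\left(73 \right)} + A}{w - 30586} = \frac{73 + 612}{49589 - 30586} = \frac{685}{19003}$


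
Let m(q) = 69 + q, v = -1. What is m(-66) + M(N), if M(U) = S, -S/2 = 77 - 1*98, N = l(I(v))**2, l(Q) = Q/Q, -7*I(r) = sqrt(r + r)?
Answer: 45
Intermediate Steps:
I(r) = -sqrt(2)*sqrt(r)/7 (I(r) = -sqrt(r + r)/7 = -sqrt(2)*sqrt(r)/7)
l(Q) = 1
N = 1 (N = 1**2 = 1)
S = 42 (S = -2*(77 - 1*98) = -2*(77 - 98) = -2*(-21) = 42)
M(U) = 42
m(-66) + M(N) = (69 - 66) + 42 = 3 + 42 = 45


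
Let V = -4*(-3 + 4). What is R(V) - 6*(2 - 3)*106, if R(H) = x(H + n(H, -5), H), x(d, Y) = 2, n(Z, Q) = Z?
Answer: 638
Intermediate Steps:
V = -4 (V = -4*1 = -4)
R(H) = 2
R(V) - 6*(2 - 3)*106 = 2 - 6*(2 - 3)*106 = 2 - 6*(-1)*106 = 2 + 6*106 = 2 + 636 = 638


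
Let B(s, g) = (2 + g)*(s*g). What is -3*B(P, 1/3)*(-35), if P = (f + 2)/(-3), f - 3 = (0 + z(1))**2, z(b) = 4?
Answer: -1715/3 ≈ -571.67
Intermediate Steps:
f = 19 (f = 3 + (0 + 4)**2 = 3 + 4**2 = 3 + 16 = 19)
P = -7 (P = (19 + 2)/(-3) = 21*(-1/3) = -7)
B(s, g) = g*s*(2 + g) (B(s, g) = (2 + g)*(g*s) = g*s*(2 + g))
-3*B(P, 1/3)*(-35) = -3*(-7)*(2 + 1/3)/3*(-35) = -(-7)*(2 + 1/3)*(-35) = -(-7)*7/3*(-35) = -3*(-49/9)*(-35) = (49/3)*(-35) = -1715/3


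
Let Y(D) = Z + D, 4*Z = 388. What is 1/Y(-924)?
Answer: -1/827 ≈ -0.0012092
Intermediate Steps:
Z = 97 (Z = (1/4)*388 = 97)
Y(D) = 97 + D
1/Y(-924) = 1/(97 - 924) = 1/(-827) = -1/827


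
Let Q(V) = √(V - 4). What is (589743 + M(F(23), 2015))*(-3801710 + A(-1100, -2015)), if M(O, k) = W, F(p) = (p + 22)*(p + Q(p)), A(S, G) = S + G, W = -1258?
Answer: -2239082440125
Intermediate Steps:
Q(V) = √(-4 + V)
A(S, G) = G + S
F(p) = (22 + p)*(p + √(-4 + p)) (F(p) = (p + 22)*(p + √(-4 + p)) = (22 + p)*(p + √(-4 + p)))
M(O, k) = -1258
(589743 + M(F(23), 2015))*(-3801710 + A(-1100, -2015)) = (589743 - 1258)*(-3801710 + (-2015 - 1100)) = 588485*(-3801710 - 3115) = 588485*(-3804825) = -2239082440125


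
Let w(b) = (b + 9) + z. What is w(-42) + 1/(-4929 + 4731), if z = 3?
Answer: -5941/198 ≈ -30.005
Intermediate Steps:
w(b) = 12 + b (w(b) = (b + 9) + 3 = (9 + b) + 3 = 12 + b)
w(-42) + 1/(-4929 + 4731) = (12 - 42) + 1/(-4929 + 4731) = -30 + 1/(-198) = -30 - 1/198 = -5941/198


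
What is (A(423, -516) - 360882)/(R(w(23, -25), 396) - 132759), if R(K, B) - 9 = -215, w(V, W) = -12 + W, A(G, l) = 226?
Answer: 360656/132965 ≈ 2.7124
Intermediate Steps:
R(K, B) = -206 (R(K, B) = 9 - 215 = -206)
(A(423, -516) - 360882)/(R(w(23, -25), 396) - 132759) = (226 - 360882)/(-206 - 132759) = -360656/(-132965) = -360656*(-1/132965) = 360656/132965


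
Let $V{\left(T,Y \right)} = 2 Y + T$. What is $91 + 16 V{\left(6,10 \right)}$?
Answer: $507$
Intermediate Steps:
$V{\left(T,Y \right)} = T + 2 Y$
$91 + 16 V{\left(6,10 \right)} = 91 + 16 \left(6 + 2 \cdot 10\right) = 91 + 16 \left(6 + 20\right) = 91 + 16 \cdot 26 = 91 + 416 = 507$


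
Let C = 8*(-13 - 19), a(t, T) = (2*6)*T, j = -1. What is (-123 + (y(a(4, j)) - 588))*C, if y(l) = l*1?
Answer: 185088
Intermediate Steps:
a(t, T) = 12*T
y(l) = l
C = -256 (C = 8*(-32) = -256)
(-123 + (y(a(4, j)) - 588))*C = (-123 + (12*(-1) - 588))*(-256) = (-123 + (-12 - 588))*(-256) = (-123 - 600)*(-256) = -723*(-256) = 185088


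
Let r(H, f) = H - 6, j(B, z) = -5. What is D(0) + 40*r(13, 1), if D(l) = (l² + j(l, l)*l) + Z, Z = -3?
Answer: 277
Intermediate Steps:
r(H, f) = -6 + H
D(l) = -3 + l² - 5*l (D(l) = (l² - 5*l) - 3 = -3 + l² - 5*l)
D(0) + 40*r(13, 1) = (-3 + 0² - 5*0) + 40*(-6 + 13) = (-3 + 0 + 0) + 40*7 = -3 + 280 = 277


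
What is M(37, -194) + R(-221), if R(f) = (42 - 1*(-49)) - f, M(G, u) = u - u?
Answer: 312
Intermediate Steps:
M(G, u) = 0
R(f) = 91 - f (R(f) = (42 + 49) - f = 91 - f)
M(37, -194) + R(-221) = 0 + (91 - 1*(-221)) = 0 + (91 + 221) = 0 + 312 = 312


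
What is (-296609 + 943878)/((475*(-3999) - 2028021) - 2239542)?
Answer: -647269/6167088 ≈ -0.10496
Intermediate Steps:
(-296609 + 943878)/((475*(-3999) - 2028021) - 2239542) = 647269/((-1899525 - 2028021) - 2239542) = 647269/(-3927546 - 2239542) = 647269/(-6167088) = 647269*(-1/6167088) = -647269/6167088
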